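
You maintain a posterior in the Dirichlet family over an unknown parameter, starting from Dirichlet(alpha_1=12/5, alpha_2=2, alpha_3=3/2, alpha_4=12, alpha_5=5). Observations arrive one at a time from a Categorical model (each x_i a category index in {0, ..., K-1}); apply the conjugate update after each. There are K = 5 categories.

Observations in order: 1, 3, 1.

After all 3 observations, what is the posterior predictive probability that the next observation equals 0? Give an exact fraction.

24/259

obs 1: x=1 → posterior Dirichlet(12/5, 3, 3/2, 12, 5)
obs 2: x=3 → posterior Dirichlet(12/5, 3, 3/2, 13, 5)
obs 3: x=1 → posterior Dirichlet(12/5, 4, 3/2, 13, 5)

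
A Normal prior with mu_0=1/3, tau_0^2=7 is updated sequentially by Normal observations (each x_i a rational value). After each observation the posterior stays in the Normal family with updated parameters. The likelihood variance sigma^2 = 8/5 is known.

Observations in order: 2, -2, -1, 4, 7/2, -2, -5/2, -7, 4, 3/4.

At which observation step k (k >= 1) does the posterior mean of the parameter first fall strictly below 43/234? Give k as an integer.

k = 2

obs 1: x=2 → posterior Normal(218/129, 56/43)
obs 2: x=-2 → posterior Normal(4/117, 28/39)
obs 3: x=-1 → posterior Normal(-97/339, 56/113)
obs 4: x=4 → posterior Normal(323/444, 14/37)
obs 5: x=7/2 → posterior Normal(1381/1098, 56/183)
obs 6: x=-2 → posterior Normal(961/1308, 28/109)
obs 7: x=-5/2 → posterior Normal(218/759, 56/253)
obs 8: x=-7 → posterior Normal(-517/864, 7/36)
obs 9: x=4 → posterior Normal(-97/969, 56/323)
obs 10: x=3/4 → posterior Normal(-73/4296, 28/179)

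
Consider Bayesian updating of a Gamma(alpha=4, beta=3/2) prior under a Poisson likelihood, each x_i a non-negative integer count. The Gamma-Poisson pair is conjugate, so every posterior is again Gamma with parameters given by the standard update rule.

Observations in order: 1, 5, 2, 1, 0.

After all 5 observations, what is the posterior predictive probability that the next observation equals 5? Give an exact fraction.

59974117106971570048/1477891880035400390625

obs 1: x=1 → posterior Gamma(5, 5/2)
obs 2: x=5 → posterior Gamma(10, 7/2)
obs 3: x=2 → posterior Gamma(12, 9/2)
obs 4: x=1 → posterior Gamma(13, 11/2)
obs 5: x=0 → posterior Gamma(13, 13/2)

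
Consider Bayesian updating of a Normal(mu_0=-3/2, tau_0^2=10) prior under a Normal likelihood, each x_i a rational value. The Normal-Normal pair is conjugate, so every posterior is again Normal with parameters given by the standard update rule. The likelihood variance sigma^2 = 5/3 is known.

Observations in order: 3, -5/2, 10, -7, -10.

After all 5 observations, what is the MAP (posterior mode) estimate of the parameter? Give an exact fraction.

obs 1: x=3 → posterior Normal(33/14, 10/7)
obs 2: x=-5/2 → posterior Normal(3/26, 10/13)
obs 3: x=10 → posterior Normal(123/38, 10/19)
obs 4: x=-7 → posterior Normal(39/50, 2/5)
obs 5: x=-10 → posterior Normal(-81/62, 10/31)

-81/62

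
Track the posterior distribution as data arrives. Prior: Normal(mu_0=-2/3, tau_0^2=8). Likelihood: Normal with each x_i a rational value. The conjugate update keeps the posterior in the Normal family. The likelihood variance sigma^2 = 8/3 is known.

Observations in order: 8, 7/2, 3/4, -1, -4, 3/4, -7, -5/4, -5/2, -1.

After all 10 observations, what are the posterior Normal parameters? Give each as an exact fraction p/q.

mu_0=-143/372, tau_0^2=8/31

obs 1: x=8 → posterior Normal(35/6, 2)
obs 2: x=7/2 → posterior Normal(29/6, 8/7)
obs 3: x=3/4 → posterior Normal(433/120, 4/5)
obs 4: x=-1 → posterior Normal(397/156, 8/13)
obs 5: x=-4 → posterior Normal(253/192, 1/2)
obs 6: x=3/4 → posterior Normal(70/57, 8/19)
obs 7: x=-7 → posterior Normal(7/66, 4/11)
obs 8: x=-5/4 → posterior Normal(-17/300, 8/25)
obs 9: x=-5/2 → posterior Normal(-107/336, 2/7)
obs 10: x=-1 → posterior Normal(-143/372, 8/31)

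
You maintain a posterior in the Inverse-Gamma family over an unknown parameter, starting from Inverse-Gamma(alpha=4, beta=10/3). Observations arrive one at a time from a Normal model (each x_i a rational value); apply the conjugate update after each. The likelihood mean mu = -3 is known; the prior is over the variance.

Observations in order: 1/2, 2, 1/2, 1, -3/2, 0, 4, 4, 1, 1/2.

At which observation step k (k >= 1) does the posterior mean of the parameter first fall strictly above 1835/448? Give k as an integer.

obs 1: x=1/2 → posterior Inverse-Gamma(9/2, 227/24)
obs 2: x=2 → posterior Inverse-Gamma(5, 527/24)
obs 3: x=1/2 → posterior Inverse-Gamma(11/2, 337/12)
obs 4: x=1 → posterior Inverse-Gamma(6, 433/12)
obs 5: x=-3/2 → posterior Inverse-Gamma(13/2, 893/24)
obs 6: x=0 → posterior Inverse-Gamma(7, 1001/24)
obs 7: x=4 → posterior Inverse-Gamma(15/2, 1589/24)
obs 8: x=4 → posterior Inverse-Gamma(8, 2177/24)
obs 9: x=1 → posterior Inverse-Gamma(17/2, 2369/24)
obs 10: x=1/2 → posterior Inverse-Gamma(9, 629/6)

k = 2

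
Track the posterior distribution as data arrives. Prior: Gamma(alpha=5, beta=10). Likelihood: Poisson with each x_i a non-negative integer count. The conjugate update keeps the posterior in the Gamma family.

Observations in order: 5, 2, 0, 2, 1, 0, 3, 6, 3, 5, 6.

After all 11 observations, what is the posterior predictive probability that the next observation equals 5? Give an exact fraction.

obs 1: x=5 → posterior Gamma(10, 11)
obs 2: x=2 → posterior Gamma(12, 12)
obs 3: x=0 → posterior Gamma(12, 13)
obs 4: x=2 → posterior Gamma(14, 14)
obs 5: x=1 → posterior Gamma(15, 15)
obs 6: x=0 → posterior Gamma(15, 16)
obs 7: x=3 → posterior Gamma(18, 17)
obs 8: x=6 → posterior Gamma(24, 18)
obs 9: x=3 → posterior Gamma(27, 19)
obs 10: x=5 → posterior Gamma(32, 20)
obs 11: x=6 → posterior Gamma(38, 21)

37327878220892498443106089687616194159443073412063895987/1324693130016324427503288198804444765816596453476387520512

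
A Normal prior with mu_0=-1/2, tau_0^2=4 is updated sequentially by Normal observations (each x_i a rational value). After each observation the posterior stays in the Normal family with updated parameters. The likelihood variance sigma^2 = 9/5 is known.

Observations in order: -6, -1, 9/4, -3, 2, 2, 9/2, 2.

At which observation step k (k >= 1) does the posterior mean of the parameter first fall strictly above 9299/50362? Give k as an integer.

obs 1: x=-6 → posterior Normal(-249/58, 36/29)
obs 2: x=-1 → posterior Normal(-289/98, 36/49)
obs 3: x=9/4 → posterior Normal(-199/138, 12/23)
obs 4: x=-3 → posterior Normal(-319/178, 36/89)
obs 5: x=2 → posterior Normal(-239/218, 36/109)
obs 6: x=2 → posterior Normal(-53/86, 12/43)
obs 7: x=9/2 → posterior Normal(21/298, 36/149)
obs 8: x=2 → posterior Normal(101/338, 36/169)

k = 8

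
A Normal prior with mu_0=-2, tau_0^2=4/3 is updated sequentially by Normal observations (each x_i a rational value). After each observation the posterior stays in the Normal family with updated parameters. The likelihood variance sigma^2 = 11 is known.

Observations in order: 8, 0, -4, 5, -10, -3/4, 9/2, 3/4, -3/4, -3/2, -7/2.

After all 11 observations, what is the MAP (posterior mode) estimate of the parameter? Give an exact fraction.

obs 1: x=8 → posterior Normal(-34/37, 44/37)
obs 2: x=0 → posterior Normal(-34/41, 44/41)
obs 3: x=-4 → posterior Normal(-10/9, 44/45)
obs 4: x=5 → posterior Normal(-30/49, 44/49)
obs 5: x=-10 → posterior Normal(-70/53, 44/53)
obs 6: x=-3/4 → posterior Normal(-73/57, 44/57)
obs 7: x=9/2 → posterior Normal(-55/61, 44/61)
obs 8: x=3/4 → posterior Normal(-4/5, 44/65)
obs 9: x=-3/4 → posterior Normal(-55/69, 44/69)
obs 10: x=-3/2 → posterior Normal(-61/73, 44/73)
obs 11: x=-7/2 → posterior Normal(-75/77, 4/7)

-75/77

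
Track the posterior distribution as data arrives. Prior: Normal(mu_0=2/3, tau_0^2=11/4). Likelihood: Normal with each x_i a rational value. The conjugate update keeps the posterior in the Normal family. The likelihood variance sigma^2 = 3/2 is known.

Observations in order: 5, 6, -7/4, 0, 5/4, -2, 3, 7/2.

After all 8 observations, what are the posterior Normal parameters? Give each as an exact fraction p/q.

obs 1: x=5 → posterior Normal(59/17, 33/34)
obs 2: x=6 → posterior Normal(125/28, 33/56)
obs 3: x=-7/4 → posterior Normal(141/52, 11/26)
obs 4: x=0 → posterior Normal(423/200, 33/100)
obs 5: x=5/4 → posterior Normal(239/122, 33/122)
obs 6: x=-2 → posterior Normal(65/48, 11/48)
obs 7: x=3 → posterior Normal(261/166, 33/166)
obs 8: x=7/2 → posterior Normal(169/94, 33/188)

mu_0=169/94, tau_0^2=33/188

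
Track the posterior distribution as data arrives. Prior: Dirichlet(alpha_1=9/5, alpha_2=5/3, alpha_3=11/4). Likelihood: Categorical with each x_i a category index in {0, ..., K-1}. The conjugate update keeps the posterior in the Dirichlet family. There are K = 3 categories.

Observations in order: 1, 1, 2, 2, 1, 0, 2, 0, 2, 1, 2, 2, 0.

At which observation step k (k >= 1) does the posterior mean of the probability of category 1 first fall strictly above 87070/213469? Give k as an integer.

k = 2

obs 1: x=1 → posterior Dirichlet(9/5, 8/3, 11/4)
obs 2: x=1 → posterior Dirichlet(9/5, 11/3, 11/4)
obs 3: x=2 → posterior Dirichlet(9/5, 11/3, 15/4)
obs 4: x=2 → posterior Dirichlet(9/5, 11/3, 19/4)
obs 5: x=1 → posterior Dirichlet(9/5, 14/3, 19/4)
obs 6: x=0 → posterior Dirichlet(14/5, 14/3, 19/4)
obs 7: x=2 → posterior Dirichlet(14/5, 14/3, 23/4)
obs 8: x=0 → posterior Dirichlet(19/5, 14/3, 23/4)
obs 9: x=2 → posterior Dirichlet(19/5, 14/3, 27/4)
obs 10: x=1 → posterior Dirichlet(19/5, 17/3, 27/4)
obs 11: x=2 → posterior Dirichlet(19/5, 17/3, 31/4)
obs 12: x=2 → posterior Dirichlet(19/5, 17/3, 35/4)
obs 13: x=0 → posterior Dirichlet(24/5, 17/3, 35/4)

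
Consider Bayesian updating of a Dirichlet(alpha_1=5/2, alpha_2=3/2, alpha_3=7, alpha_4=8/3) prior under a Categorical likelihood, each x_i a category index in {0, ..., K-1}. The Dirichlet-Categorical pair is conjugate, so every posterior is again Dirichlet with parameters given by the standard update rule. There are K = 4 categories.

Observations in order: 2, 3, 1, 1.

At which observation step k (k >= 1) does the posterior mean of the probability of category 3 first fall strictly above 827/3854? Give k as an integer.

obs 1: x=2 → posterior Dirichlet(5/2, 3/2, 8, 8/3)
obs 2: x=3 → posterior Dirichlet(5/2, 3/2, 8, 11/3)
obs 3: x=1 → posterior Dirichlet(5/2, 5/2, 8, 11/3)
obs 4: x=1 → posterior Dirichlet(5/2, 7/2, 8, 11/3)

k = 2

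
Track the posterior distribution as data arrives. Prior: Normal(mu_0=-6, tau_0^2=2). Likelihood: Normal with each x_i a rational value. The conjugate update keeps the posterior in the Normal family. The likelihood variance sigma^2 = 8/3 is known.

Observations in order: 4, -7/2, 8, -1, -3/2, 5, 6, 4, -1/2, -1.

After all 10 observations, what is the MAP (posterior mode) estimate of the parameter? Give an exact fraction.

69/68

obs 1: x=4 → posterior Normal(-12/7, 8/7)
obs 2: x=-7/2 → posterior Normal(-9/4, 4/5)
obs 3: x=8 → posterior Normal(3/26, 8/13)
obs 4: x=-1 → posterior Normal(-3/32, 1/2)
obs 5: x=-3/2 → posterior Normal(-6/19, 8/19)
obs 6: x=5 → posterior Normal(9/22, 4/11)
obs 7: x=6 → posterior Normal(27/25, 8/25)
obs 8: x=4 → posterior Normal(39/28, 2/7)
obs 9: x=-1/2 → posterior Normal(75/62, 8/31)
obs 10: x=-1 → posterior Normal(69/68, 4/17)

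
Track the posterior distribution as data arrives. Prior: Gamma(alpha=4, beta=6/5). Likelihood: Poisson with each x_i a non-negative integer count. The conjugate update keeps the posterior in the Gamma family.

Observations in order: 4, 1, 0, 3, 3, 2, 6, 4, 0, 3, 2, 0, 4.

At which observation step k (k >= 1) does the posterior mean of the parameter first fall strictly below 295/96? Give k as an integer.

k = 2

obs 1: x=4 → posterior Gamma(8, 11/5)
obs 2: x=1 → posterior Gamma(9, 16/5)
obs 3: x=0 → posterior Gamma(9, 21/5)
obs 4: x=3 → posterior Gamma(12, 26/5)
obs 5: x=3 → posterior Gamma(15, 31/5)
obs 6: x=2 → posterior Gamma(17, 36/5)
obs 7: x=6 → posterior Gamma(23, 41/5)
obs 8: x=4 → posterior Gamma(27, 46/5)
obs 9: x=0 → posterior Gamma(27, 51/5)
obs 10: x=3 → posterior Gamma(30, 56/5)
obs 11: x=2 → posterior Gamma(32, 61/5)
obs 12: x=0 → posterior Gamma(32, 66/5)
obs 13: x=4 → posterior Gamma(36, 71/5)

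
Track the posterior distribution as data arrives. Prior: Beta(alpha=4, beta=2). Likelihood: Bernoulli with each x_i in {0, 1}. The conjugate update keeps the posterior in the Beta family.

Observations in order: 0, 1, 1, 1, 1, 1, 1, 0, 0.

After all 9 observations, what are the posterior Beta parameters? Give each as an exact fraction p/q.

obs 1: x=0 → posterior Beta(4, 3)
obs 2: x=1 → posterior Beta(5, 3)
obs 3: x=1 → posterior Beta(6, 3)
obs 4: x=1 → posterior Beta(7, 3)
obs 5: x=1 → posterior Beta(8, 3)
obs 6: x=1 → posterior Beta(9, 3)
obs 7: x=1 → posterior Beta(10, 3)
obs 8: x=0 → posterior Beta(10, 4)
obs 9: x=0 → posterior Beta(10, 5)

alpha=10, beta=5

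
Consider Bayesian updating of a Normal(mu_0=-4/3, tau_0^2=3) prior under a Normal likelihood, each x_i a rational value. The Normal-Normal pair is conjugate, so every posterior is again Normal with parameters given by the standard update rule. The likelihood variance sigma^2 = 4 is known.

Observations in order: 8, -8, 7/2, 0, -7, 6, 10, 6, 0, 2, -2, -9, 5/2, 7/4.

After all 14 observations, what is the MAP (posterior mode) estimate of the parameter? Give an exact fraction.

431/552

obs 1: x=8 → posterior Normal(8/3, 12/7)
obs 2: x=-8 → posterior Normal(-8/15, 6/5)
obs 3: x=7/2 → posterior Normal(31/78, 12/13)
obs 4: x=0 → posterior Normal(31/96, 3/4)
obs 5: x=-7 → posterior Normal(-5/6, 12/19)
obs 6: x=6 → posterior Normal(13/132, 6/11)
obs 7: x=10 → posterior Normal(193/150, 12/25)
obs 8: x=6 → posterior Normal(43/24, 3/7)
obs 9: x=0 → posterior Normal(301/186, 12/31)
obs 10: x=2 → posterior Normal(337/204, 6/17)
obs 11: x=-2 → posterior Normal(301/222, 12/37)
obs 12: x=-9 → posterior Normal(139/240, 3/10)
obs 13: x=5/2 → posterior Normal(92/129, 12/43)
obs 14: x=7/4 → posterior Normal(431/552, 6/23)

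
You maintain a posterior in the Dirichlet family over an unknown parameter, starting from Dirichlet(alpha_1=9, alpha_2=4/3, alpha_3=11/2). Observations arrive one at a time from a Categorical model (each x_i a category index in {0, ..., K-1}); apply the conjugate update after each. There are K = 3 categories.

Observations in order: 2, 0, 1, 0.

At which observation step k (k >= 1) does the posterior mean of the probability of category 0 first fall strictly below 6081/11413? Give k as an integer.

obs 1: x=2 → posterior Dirichlet(9, 4/3, 13/2)
obs 2: x=0 → posterior Dirichlet(10, 4/3, 13/2)
obs 3: x=1 → posterior Dirichlet(10, 7/3, 13/2)
obs 4: x=0 → posterior Dirichlet(11, 7/3, 13/2)

k = 3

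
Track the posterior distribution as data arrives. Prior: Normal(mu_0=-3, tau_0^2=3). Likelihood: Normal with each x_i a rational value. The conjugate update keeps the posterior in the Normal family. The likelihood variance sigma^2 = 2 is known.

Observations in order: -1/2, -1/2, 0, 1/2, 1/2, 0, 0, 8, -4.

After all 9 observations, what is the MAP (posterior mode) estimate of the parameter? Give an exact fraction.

obs 1: x=-1/2 → posterior Normal(-3/2, 6/5)
obs 2: x=-1/2 → posterior Normal(-9/8, 3/4)
obs 3: x=0 → posterior Normal(-9/11, 6/11)
obs 4: x=1/2 → posterior Normal(-15/28, 3/7)
obs 5: x=1/2 → posterior Normal(-6/17, 6/17)
obs 6: x=0 → posterior Normal(-3/10, 3/10)
obs 7: x=0 → posterior Normal(-6/23, 6/23)
obs 8: x=8 → posterior Normal(9/13, 3/13)
obs 9: x=-4 → posterior Normal(6/29, 6/29)

6/29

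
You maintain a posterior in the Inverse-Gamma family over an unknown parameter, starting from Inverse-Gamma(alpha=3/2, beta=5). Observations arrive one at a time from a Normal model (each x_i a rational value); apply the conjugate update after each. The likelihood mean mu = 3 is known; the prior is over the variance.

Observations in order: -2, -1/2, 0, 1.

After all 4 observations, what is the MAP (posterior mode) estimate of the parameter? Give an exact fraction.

obs 1: x=-2 → posterior Inverse-Gamma(2, 35/2)
obs 2: x=-1/2 → posterior Inverse-Gamma(5/2, 189/8)
obs 3: x=0 → posterior Inverse-Gamma(3, 225/8)
obs 4: x=1 → posterior Inverse-Gamma(7/2, 241/8)

241/36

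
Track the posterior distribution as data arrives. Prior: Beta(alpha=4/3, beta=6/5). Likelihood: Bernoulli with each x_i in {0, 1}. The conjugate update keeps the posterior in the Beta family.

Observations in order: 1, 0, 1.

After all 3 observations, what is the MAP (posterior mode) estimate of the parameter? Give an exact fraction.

obs 1: x=1 → posterior Beta(7/3, 6/5)
obs 2: x=0 → posterior Beta(7/3, 11/5)
obs 3: x=1 → posterior Beta(10/3, 11/5)

35/53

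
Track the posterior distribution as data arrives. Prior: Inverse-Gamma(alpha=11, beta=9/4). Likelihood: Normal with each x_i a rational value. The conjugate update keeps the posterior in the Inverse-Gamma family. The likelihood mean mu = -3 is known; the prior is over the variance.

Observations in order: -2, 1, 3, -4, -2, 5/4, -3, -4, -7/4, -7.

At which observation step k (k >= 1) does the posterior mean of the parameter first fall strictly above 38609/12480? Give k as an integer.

k = 10

obs 1: x=-2 → posterior Inverse-Gamma(23/2, 11/4)
obs 2: x=1 → posterior Inverse-Gamma(12, 43/4)
obs 3: x=3 → posterior Inverse-Gamma(25/2, 115/4)
obs 4: x=-4 → posterior Inverse-Gamma(13, 117/4)
obs 5: x=-2 → posterior Inverse-Gamma(27/2, 119/4)
obs 6: x=5/4 → posterior Inverse-Gamma(14, 1241/32)
obs 7: x=-3 → posterior Inverse-Gamma(29/2, 1241/32)
obs 8: x=-4 → posterior Inverse-Gamma(15, 1257/32)
obs 9: x=-7/4 → posterior Inverse-Gamma(31/2, 641/16)
obs 10: x=-7 → posterior Inverse-Gamma(16, 769/16)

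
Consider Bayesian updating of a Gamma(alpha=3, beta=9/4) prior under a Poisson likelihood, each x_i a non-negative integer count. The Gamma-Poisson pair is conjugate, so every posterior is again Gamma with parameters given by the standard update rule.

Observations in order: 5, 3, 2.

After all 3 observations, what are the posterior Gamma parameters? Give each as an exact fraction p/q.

obs 1: x=5 → posterior Gamma(8, 13/4)
obs 2: x=3 → posterior Gamma(11, 17/4)
obs 3: x=2 → posterior Gamma(13, 21/4)

alpha=13, beta=21/4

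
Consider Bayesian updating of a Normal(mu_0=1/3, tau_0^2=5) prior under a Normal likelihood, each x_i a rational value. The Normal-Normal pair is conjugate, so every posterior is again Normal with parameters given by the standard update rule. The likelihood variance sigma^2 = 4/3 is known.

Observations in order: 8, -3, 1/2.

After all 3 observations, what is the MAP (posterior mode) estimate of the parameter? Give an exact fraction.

obs 1: x=8 → posterior Normal(364/57, 20/19)
obs 2: x=-3 → posterior Normal(229/102, 10/17)
obs 3: x=1/2 → posterior Normal(503/294, 20/49)

503/294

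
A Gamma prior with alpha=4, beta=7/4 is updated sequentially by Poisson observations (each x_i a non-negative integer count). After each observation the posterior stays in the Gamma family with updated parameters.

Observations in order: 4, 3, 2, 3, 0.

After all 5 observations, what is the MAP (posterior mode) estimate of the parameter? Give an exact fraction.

20/9

obs 1: x=4 → posterior Gamma(8, 11/4)
obs 2: x=3 → posterior Gamma(11, 15/4)
obs 3: x=2 → posterior Gamma(13, 19/4)
obs 4: x=3 → posterior Gamma(16, 23/4)
obs 5: x=0 → posterior Gamma(16, 27/4)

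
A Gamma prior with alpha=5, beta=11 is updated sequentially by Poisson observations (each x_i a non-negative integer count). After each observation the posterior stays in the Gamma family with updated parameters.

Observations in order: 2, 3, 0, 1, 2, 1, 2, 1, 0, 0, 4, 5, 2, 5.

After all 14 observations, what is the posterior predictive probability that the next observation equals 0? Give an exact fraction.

obs 1: x=2 → posterior Gamma(7, 12)
obs 2: x=3 → posterior Gamma(10, 13)
obs 3: x=0 → posterior Gamma(10, 14)
obs 4: x=1 → posterior Gamma(11, 15)
obs 5: x=2 → posterior Gamma(13, 16)
obs 6: x=1 → posterior Gamma(14, 17)
obs 7: x=2 → posterior Gamma(16, 18)
obs 8: x=1 → posterior Gamma(17, 19)
obs 9: x=0 → posterior Gamma(17, 20)
obs 10: x=0 → posterior Gamma(17, 21)
obs 11: x=4 → posterior Gamma(21, 22)
obs 12: x=5 → posterior Gamma(26, 23)
obs 13: x=2 → posterior Gamma(28, 24)
obs 14: x=5 → posterior Gamma(33, 25)

13552527156068805425093160010874271392822265625/49444783888980694276889523216530315448550424576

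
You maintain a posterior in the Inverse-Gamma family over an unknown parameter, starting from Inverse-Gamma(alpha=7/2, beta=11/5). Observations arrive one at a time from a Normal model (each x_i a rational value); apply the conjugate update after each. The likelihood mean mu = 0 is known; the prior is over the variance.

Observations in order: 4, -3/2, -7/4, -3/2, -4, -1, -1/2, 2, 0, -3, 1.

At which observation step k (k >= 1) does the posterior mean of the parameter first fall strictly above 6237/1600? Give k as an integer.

k = 5

obs 1: x=4 → posterior Inverse-Gamma(4, 51/5)
obs 2: x=-3/2 → posterior Inverse-Gamma(9/2, 453/40)
obs 3: x=-7/4 → posterior Inverse-Gamma(5, 2057/160)
obs 4: x=-3/2 → posterior Inverse-Gamma(11/2, 2237/160)
obs 5: x=-4 → posterior Inverse-Gamma(6, 3517/160)
obs 6: x=-1 → posterior Inverse-Gamma(13/2, 3597/160)
obs 7: x=-1/2 → posterior Inverse-Gamma(7, 3617/160)
obs 8: x=2 → posterior Inverse-Gamma(15/2, 3937/160)
obs 9: x=0 → posterior Inverse-Gamma(8, 3937/160)
obs 10: x=-3 → posterior Inverse-Gamma(17/2, 4657/160)
obs 11: x=1 → posterior Inverse-Gamma(9, 4737/160)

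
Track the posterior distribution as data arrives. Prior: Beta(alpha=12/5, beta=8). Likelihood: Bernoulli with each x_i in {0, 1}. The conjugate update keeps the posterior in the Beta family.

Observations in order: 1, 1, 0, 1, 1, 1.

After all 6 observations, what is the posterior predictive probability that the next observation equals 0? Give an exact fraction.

45/82

obs 1: x=1 → posterior Beta(17/5, 8)
obs 2: x=1 → posterior Beta(22/5, 8)
obs 3: x=0 → posterior Beta(22/5, 9)
obs 4: x=1 → posterior Beta(27/5, 9)
obs 5: x=1 → posterior Beta(32/5, 9)
obs 6: x=1 → posterior Beta(37/5, 9)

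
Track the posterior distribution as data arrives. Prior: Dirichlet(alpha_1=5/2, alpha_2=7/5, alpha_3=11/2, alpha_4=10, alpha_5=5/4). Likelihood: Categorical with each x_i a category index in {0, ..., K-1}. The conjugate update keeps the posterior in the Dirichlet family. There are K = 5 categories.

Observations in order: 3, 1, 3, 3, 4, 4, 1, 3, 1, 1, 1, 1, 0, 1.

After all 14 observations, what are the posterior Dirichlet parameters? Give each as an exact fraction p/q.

alpha_1=7/2, alpha_2=42/5, alpha_3=11/2, alpha_4=14, alpha_5=13/4

obs 1: x=3 → posterior Dirichlet(5/2, 7/5, 11/2, 11, 5/4)
obs 2: x=1 → posterior Dirichlet(5/2, 12/5, 11/2, 11, 5/4)
obs 3: x=3 → posterior Dirichlet(5/2, 12/5, 11/2, 12, 5/4)
obs 4: x=3 → posterior Dirichlet(5/2, 12/5, 11/2, 13, 5/4)
obs 5: x=4 → posterior Dirichlet(5/2, 12/5, 11/2, 13, 9/4)
obs 6: x=4 → posterior Dirichlet(5/2, 12/5, 11/2, 13, 13/4)
obs 7: x=1 → posterior Dirichlet(5/2, 17/5, 11/2, 13, 13/4)
obs 8: x=3 → posterior Dirichlet(5/2, 17/5, 11/2, 14, 13/4)
obs 9: x=1 → posterior Dirichlet(5/2, 22/5, 11/2, 14, 13/4)
obs 10: x=1 → posterior Dirichlet(5/2, 27/5, 11/2, 14, 13/4)
obs 11: x=1 → posterior Dirichlet(5/2, 32/5, 11/2, 14, 13/4)
obs 12: x=1 → posterior Dirichlet(5/2, 37/5, 11/2, 14, 13/4)
obs 13: x=0 → posterior Dirichlet(7/2, 37/5, 11/2, 14, 13/4)
obs 14: x=1 → posterior Dirichlet(7/2, 42/5, 11/2, 14, 13/4)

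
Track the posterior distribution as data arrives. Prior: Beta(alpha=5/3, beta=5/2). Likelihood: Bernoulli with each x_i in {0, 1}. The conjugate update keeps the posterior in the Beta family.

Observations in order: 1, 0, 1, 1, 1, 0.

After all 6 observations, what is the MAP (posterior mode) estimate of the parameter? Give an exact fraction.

4/7

obs 1: x=1 → posterior Beta(8/3, 5/2)
obs 2: x=0 → posterior Beta(8/3, 7/2)
obs 3: x=1 → posterior Beta(11/3, 7/2)
obs 4: x=1 → posterior Beta(14/3, 7/2)
obs 5: x=1 → posterior Beta(17/3, 7/2)
obs 6: x=0 → posterior Beta(17/3, 9/2)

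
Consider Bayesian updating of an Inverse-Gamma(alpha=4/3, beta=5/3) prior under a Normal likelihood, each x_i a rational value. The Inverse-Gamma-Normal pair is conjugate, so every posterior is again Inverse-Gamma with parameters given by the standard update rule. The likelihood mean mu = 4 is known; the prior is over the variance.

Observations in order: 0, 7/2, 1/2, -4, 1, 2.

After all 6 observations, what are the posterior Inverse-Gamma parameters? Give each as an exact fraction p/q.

alpha=13/3, beta=653/12

obs 1: x=0 → posterior Inverse-Gamma(11/6, 29/3)
obs 2: x=7/2 → posterior Inverse-Gamma(7/3, 235/24)
obs 3: x=1/2 → posterior Inverse-Gamma(17/6, 191/12)
obs 4: x=-4 → posterior Inverse-Gamma(10/3, 575/12)
obs 5: x=1 → posterior Inverse-Gamma(23/6, 629/12)
obs 6: x=2 → posterior Inverse-Gamma(13/3, 653/12)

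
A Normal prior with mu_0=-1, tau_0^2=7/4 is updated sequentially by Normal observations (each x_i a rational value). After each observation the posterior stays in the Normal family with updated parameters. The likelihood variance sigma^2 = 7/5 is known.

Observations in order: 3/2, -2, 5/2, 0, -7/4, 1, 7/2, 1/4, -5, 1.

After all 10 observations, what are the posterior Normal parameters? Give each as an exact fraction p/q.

mu_0=1/54, tau_0^2=7/54

obs 1: x=3/2 → posterior Normal(7/18, 7/9)
obs 2: x=-2 → posterior Normal(-13/28, 1/2)
obs 3: x=5/2 → posterior Normal(6/19, 7/19)
obs 4: x=0 → posterior Normal(1/4, 7/24)
obs 5: x=-7/4 → posterior Normal(-11/116, 7/29)
obs 6: x=1 → posterior Normal(9/136, 7/34)
obs 7: x=7/2 → posterior Normal(79/156, 7/39)
obs 8: x=1/4 → posterior Normal(21/44, 7/44)
obs 9: x=-5 → posterior Normal(-4/49, 1/7)
obs 10: x=1 → posterior Normal(1/54, 7/54)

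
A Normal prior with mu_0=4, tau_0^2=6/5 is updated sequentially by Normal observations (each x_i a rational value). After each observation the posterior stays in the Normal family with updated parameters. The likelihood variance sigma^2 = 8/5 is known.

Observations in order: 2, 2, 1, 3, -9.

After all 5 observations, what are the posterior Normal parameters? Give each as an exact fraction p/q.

obs 1: x=2 → posterior Normal(22/7, 24/35)
obs 2: x=2 → posterior Normal(14/5, 12/25)
obs 3: x=1 → posterior Normal(31/13, 24/65)
obs 4: x=3 → posterior Normal(5/2, 3/10)
obs 5: x=-9 → posterior Normal(13/19, 24/95)

mu_0=13/19, tau_0^2=24/95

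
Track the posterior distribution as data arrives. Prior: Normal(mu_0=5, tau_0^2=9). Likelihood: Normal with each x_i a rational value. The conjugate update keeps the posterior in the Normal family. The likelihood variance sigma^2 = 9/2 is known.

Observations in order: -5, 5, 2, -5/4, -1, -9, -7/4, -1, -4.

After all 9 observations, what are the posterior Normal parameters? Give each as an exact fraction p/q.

mu_0=-27/19, tau_0^2=9/19

obs 1: x=-5 → posterior Normal(-5/3, 3)
obs 2: x=5 → posterior Normal(1, 9/5)
obs 3: x=2 → posterior Normal(9/7, 9/7)
obs 4: x=-5/4 → posterior Normal(13/18, 1)
obs 5: x=-1 → posterior Normal(9/22, 9/11)
obs 6: x=-9 → posterior Normal(-27/26, 9/13)
obs 7: x=-7/4 → posterior Normal(-17/15, 3/5)
obs 8: x=-1 → posterior Normal(-19/17, 9/17)
obs 9: x=-4 → posterior Normal(-27/19, 9/19)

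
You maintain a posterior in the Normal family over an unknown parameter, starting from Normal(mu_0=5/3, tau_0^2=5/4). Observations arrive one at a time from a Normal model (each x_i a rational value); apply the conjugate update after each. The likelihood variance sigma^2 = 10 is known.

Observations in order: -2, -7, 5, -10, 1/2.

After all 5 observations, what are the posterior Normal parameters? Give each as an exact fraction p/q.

obs 1: x=-2 → posterior Normal(34/27, 10/9)
obs 2: x=-7 → posterior Normal(13/30, 1)
obs 3: x=5 → posterior Normal(28/33, 10/11)
obs 4: x=-10 → posterior Normal(-1/18, 5/6)
obs 5: x=1/2 → posterior Normal(-1/78, 10/13)

mu_0=-1/78, tau_0^2=10/13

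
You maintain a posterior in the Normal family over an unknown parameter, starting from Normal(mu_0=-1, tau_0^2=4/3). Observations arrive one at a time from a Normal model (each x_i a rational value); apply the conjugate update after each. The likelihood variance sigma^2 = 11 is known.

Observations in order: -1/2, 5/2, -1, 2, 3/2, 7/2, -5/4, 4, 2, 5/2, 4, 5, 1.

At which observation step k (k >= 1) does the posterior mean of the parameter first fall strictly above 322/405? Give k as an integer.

k = 13

obs 1: x=-1/2 → posterior Normal(-35/37, 44/37)
obs 2: x=5/2 → posterior Normal(-25/41, 44/41)
obs 3: x=-1 → posterior Normal(-29/45, 44/45)
obs 4: x=2 → posterior Normal(-3/7, 44/49)
obs 5: x=3/2 → posterior Normal(-15/53, 44/53)
obs 6: x=7/2 → posterior Normal(-1/57, 44/57)
obs 7: x=-5/4 → posterior Normal(-6/61, 44/61)
obs 8: x=4 → posterior Normal(2/13, 44/65)
obs 9: x=2 → posterior Normal(6/23, 44/69)
obs 10: x=5/2 → posterior Normal(28/73, 44/73)
obs 11: x=4 → posterior Normal(4/7, 4/7)
obs 12: x=5 → posterior Normal(64/81, 44/81)
obs 13: x=1 → posterior Normal(4/5, 44/85)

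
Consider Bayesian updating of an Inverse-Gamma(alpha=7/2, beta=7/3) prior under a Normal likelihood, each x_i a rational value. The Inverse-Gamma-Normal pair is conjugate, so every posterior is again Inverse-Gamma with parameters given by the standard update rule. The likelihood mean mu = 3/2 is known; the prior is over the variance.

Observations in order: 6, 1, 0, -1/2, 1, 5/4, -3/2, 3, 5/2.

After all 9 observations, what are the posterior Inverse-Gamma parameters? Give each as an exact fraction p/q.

alpha=8, beta=2111/96

obs 1: x=6 → posterior Inverse-Gamma(4, 299/24)
obs 2: x=1 → posterior Inverse-Gamma(9/2, 151/12)
obs 3: x=0 → posterior Inverse-Gamma(5, 329/24)
obs 4: x=-1/2 → posterior Inverse-Gamma(11/2, 377/24)
obs 5: x=1 → posterior Inverse-Gamma(6, 95/6)
obs 6: x=5/4 → posterior Inverse-Gamma(13/2, 1523/96)
obs 7: x=-3/2 → posterior Inverse-Gamma(7, 1955/96)
obs 8: x=3 → posterior Inverse-Gamma(15/2, 2063/96)
obs 9: x=5/2 → posterior Inverse-Gamma(8, 2111/96)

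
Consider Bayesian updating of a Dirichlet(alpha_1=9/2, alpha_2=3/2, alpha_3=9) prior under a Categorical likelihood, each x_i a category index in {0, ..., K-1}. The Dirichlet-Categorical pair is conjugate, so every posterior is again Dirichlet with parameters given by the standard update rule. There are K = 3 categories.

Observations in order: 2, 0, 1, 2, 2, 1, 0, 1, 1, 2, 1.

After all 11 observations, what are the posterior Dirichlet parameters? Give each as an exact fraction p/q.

obs 1: x=2 → posterior Dirichlet(9/2, 3/2, 10)
obs 2: x=0 → posterior Dirichlet(11/2, 3/2, 10)
obs 3: x=1 → posterior Dirichlet(11/2, 5/2, 10)
obs 4: x=2 → posterior Dirichlet(11/2, 5/2, 11)
obs 5: x=2 → posterior Dirichlet(11/2, 5/2, 12)
obs 6: x=1 → posterior Dirichlet(11/2, 7/2, 12)
obs 7: x=0 → posterior Dirichlet(13/2, 7/2, 12)
obs 8: x=1 → posterior Dirichlet(13/2, 9/2, 12)
obs 9: x=1 → posterior Dirichlet(13/2, 11/2, 12)
obs 10: x=2 → posterior Dirichlet(13/2, 11/2, 13)
obs 11: x=1 → posterior Dirichlet(13/2, 13/2, 13)

alpha_1=13/2, alpha_2=13/2, alpha_3=13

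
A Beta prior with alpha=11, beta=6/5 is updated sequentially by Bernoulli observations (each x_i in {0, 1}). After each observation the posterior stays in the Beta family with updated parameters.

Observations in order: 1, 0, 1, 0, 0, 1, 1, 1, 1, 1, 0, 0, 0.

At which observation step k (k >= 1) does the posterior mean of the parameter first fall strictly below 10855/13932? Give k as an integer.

obs 1: x=1 → posterior Beta(12, 6/5)
obs 2: x=0 → posterior Beta(12, 11/5)
obs 3: x=1 → posterior Beta(13, 11/5)
obs 4: x=0 → posterior Beta(13, 16/5)
obs 5: x=0 → posterior Beta(13, 21/5)
obs 6: x=1 → posterior Beta(14, 21/5)
obs 7: x=1 → posterior Beta(15, 21/5)
obs 8: x=1 → posterior Beta(16, 21/5)
obs 9: x=1 → posterior Beta(17, 21/5)
obs 10: x=1 → posterior Beta(18, 21/5)
obs 11: x=0 → posterior Beta(18, 26/5)
obs 12: x=0 → posterior Beta(18, 31/5)
obs 13: x=0 → posterior Beta(18, 36/5)

k = 5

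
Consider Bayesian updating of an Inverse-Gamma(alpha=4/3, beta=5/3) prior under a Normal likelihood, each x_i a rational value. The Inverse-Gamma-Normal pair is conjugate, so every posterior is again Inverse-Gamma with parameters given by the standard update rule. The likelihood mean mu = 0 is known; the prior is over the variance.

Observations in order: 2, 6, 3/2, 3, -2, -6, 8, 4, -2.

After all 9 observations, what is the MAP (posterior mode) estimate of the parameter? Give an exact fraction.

2143/164

obs 1: x=2 → posterior Inverse-Gamma(11/6, 11/3)
obs 2: x=6 → posterior Inverse-Gamma(7/3, 65/3)
obs 3: x=3/2 → posterior Inverse-Gamma(17/6, 547/24)
obs 4: x=3 → posterior Inverse-Gamma(10/3, 655/24)
obs 5: x=-2 → posterior Inverse-Gamma(23/6, 703/24)
obs 6: x=-6 → posterior Inverse-Gamma(13/3, 1135/24)
obs 7: x=8 → posterior Inverse-Gamma(29/6, 1903/24)
obs 8: x=4 → posterior Inverse-Gamma(16/3, 2095/24)
obs 9: x=-2 → posterior Inverse-Gamma(35/6, 2143/24)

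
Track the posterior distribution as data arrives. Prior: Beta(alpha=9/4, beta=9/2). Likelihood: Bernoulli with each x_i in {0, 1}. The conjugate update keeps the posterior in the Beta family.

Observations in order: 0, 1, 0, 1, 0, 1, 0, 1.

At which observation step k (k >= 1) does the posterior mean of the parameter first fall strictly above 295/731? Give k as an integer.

obs 1: x=0 → posterior Beta(9/4, 11/2)
obs 2: x=1 → posterior Beta(13/4, 11/2)
obs 3: x=0 → posterior Beta(13/4, 13/2)
obs 4: x=1 → posterior Beta(17/4, 13/2)
obs 5: x=0 → posterior Beta(17/4, 15/2)
obs 6: x=1 → posterior Beta(21/4, 15/2)
obs 7: x=0 → posterior Beta(21/4, 17/2)
obs 8: x=1 → posterior Beta(25/4, 17/2)

k = 6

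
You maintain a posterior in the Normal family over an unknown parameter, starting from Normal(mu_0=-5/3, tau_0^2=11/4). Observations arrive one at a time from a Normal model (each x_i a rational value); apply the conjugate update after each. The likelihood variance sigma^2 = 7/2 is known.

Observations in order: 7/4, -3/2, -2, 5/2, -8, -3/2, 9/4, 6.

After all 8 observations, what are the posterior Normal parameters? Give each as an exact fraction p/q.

obs 1: x=7/4 → posterior Normal(-49/300, 77/50)
obs 2: x=-3/2 → posterior Normal(-247/432, 77/72)
obs 3: x=-2 → posterior Normal(-511/564, 77/94)
obs 4: x=5/2 → posterior Normal(-181/696, 77/116)
obs 5: x=-8 → posterior Normal(-1237/828, 77/138)
obs 6: x=-3/2 → posterior Normal(-287/192, 77/160)
obs 7: x=9/4 → posterior Normal(-569/546, 11/26)
obs 8: x=6 → posterior Normal(-173/612, 77/204)

mu_0=-173/612, tau_0^2=77/204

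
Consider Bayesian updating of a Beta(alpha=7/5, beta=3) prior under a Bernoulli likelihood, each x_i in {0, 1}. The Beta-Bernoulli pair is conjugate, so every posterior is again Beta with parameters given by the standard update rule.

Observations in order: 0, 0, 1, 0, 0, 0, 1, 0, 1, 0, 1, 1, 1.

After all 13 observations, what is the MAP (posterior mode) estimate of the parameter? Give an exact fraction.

32/77

obs 1: x=0 → posterior Beta(7/5, 4)
obs 2: x=0 → posterior Beta(7/5, 5)
obs 3: x=1 → posterior Beta(12/5, 5)
obs 4: x=0 → posterior Beta(12/5, 6)
obs 5: x=0 → posterior Beta(12/5, 7)
obs 6: x=0 → posterior Beta(12/5, 8)
obs 7: x=1 → posterior Beta(17/5, 8)
obs 8: x=0 → posterior Beta(17/5, 9)
obs 9: x=1 → posterior Beta(22/5, 9)
obs 10: x=0 → posterior Beta(22/5, 10)
obs 11: x=1 → posterior Beta(27/5, 10)
obs 12: x=1 → posterior Beta(32/5, 10)
obs 13: x=1 → posterior Beta(37/5, 10)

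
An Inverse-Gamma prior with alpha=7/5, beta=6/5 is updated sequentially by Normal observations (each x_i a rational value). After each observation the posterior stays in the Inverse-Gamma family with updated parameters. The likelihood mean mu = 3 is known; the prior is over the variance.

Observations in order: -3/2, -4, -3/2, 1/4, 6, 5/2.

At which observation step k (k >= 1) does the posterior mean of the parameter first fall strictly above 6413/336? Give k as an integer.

k = 2

obs 1: x=-3/2 → posterior Inverse-Gamma(19/10, 453/40)
obs 2: x=-4 → posterior Inverse-Gamma(12/5, 1433/40)
obs 3: x=-3/2 → posterior Inverse-Gamma(29/10, 919/20)
obs 4: x=1/4 → posterior Inverse-Gamma(17/5, 7957/160)
obs 5: x=6 → posterior Inverse-Gamma(39/10, 8677/160)
obs 6: x=5/2 → posterior Inverse-Gamma(22/5, 8697/160)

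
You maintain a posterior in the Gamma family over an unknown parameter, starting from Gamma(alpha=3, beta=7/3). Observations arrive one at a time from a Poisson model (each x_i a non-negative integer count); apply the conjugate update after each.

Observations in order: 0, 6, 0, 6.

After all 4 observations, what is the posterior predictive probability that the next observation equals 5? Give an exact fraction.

obs 1: x=0 → posterior Gamma(3, 10/3)
obs 2: x=6 → posterior Gamma(9, 13/3)
obs 3: x=0 → posterior Gamma(9, 16/3)
obs 4: x=6 → posterior Gamma(15, 19/3)

10723963315030587393211899/176357374671601011051986944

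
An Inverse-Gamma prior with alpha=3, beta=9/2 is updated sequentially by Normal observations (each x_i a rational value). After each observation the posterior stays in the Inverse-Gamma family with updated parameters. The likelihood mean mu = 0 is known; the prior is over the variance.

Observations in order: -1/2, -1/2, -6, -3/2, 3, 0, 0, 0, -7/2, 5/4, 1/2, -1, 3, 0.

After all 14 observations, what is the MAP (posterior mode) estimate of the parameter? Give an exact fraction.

1293/352

obs 1: x=-1/2 → posterior Inverse-Gamma(7/2, 37/8)
obs 2: x=-1/2 → posterior Inverse-Gamma(4, 19/4)
obs 3: x=-6 → posterior Inverse-Gamma(9/2, 91/4)
obs 4: x=-3/2 → posterior Inverse-Gamma(5, 191/8)
obs 5: x=3 → posterior Inverse-Gamma(11/2, 227/8)
obs 6: x=0 → posterior Inverse-Gamma(6, 227/8)
obs 7: x=0 → posterior Inverse-Gamma(13/2, 227/8)
obs 8: x=0 → posterior Inverse-Gamma(7, 227/8)
obs 9: x=-7/2 → posterior Inverse-Gamma(15/2, 69/2)
obs 10: x=5/4 → posterior Inverse-Gamma(8, 1129/32)
obs 11: x=1/2 → posterior Inverse-Gamma(17/2, 1133/32)
obs 12: x=-1 → posterior Inverse-Gamma(9, 1149/32)
obs 13: x=3 → posterior Inverse-Gamma(19/2, 1293/32)
obs 14: x=0 → posterior Inverse-Gamma(10, 1293/32)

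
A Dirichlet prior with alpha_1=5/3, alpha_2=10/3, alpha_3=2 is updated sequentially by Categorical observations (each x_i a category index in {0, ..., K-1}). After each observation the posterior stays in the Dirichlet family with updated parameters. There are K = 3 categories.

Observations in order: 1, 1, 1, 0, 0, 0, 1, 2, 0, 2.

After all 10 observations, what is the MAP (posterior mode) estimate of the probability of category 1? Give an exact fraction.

19/42

obs 1: x=1 → posterior Dirichlet(5/3, 13/3, 2)
obs 2: x=1 → posterior Dirichlet(5/3, 16/3, 2)
obs 3: x=1 → posterior Dirichlet(5/3, 19/3, 2)
obs 4: x=0 → posterior Dirichlet(8/3, 19/3, 2)
obs 5: x=0 → posterior Dirichlet(11/3, 19/3, 2)
obs 6: x=0 → posterior Dirichlet(14/3, 19/3, 2)
obs 7: x=1 → posterior Dirichlet(14/3, 22/3, 2)
obs 8: x=2 → posterior Dirichlet(14/3, 22/3, 3)
obs 9: x=0 → posterior Dirichlet(17/3, 22/3, 3)
obs 10: x=2 → posterior Dirichlet(17/3, 22/3, 4)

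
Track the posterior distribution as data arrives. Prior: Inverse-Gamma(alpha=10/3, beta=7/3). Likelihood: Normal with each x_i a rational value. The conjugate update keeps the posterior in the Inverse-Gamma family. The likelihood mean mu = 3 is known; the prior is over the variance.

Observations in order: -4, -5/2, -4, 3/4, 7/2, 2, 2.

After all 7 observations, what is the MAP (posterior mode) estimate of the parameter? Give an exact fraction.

6731/752

obs 1: x=-4 → posterior Inverse-Gamma(23/6, 161/6)
obs 2: x=-5/2 → posterior Inverse-Gamma(13/3, 1007/24)
obs 3: x=-4 → posterior Inverse-Gamma(29/6, 1595/24)
obs 4: x=3/4 → posterior Inverse-Gamma(16/3, 6623/96)
obs 5: x=7/2 → posterior Inverse-Gamma(35/6, 6635/96)
obs 6: x=2 → posterior Inverse-Gamma(19/3, 6683/96)
obs 7: x=2 → posterior Inverse-Gamma(41/6, 6731/96)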